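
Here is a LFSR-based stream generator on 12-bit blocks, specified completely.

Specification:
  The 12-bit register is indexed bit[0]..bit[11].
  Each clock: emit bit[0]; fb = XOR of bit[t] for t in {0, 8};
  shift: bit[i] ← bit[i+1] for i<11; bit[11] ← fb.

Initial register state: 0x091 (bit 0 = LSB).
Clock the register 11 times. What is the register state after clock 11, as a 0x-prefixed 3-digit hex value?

0x102

reg_0 = 0x091
clock 1: out=1, reg = 0x848
clock 2: out=0, reg = 0x424
clock 3: out=0, reg = 0x212
clock 4: out=0, reg = 0x109
clock 5: out=1, reg = 0x084
clock 6: out=0, reg = 0x042
clock 7: out=0, reg = 0x021
clock 8: out=1, reg = 0x810
clock 9: out=0, reg = 0x408
clock 10: out=0, reg = 0x204
clock 11: out=0, reg = 0x102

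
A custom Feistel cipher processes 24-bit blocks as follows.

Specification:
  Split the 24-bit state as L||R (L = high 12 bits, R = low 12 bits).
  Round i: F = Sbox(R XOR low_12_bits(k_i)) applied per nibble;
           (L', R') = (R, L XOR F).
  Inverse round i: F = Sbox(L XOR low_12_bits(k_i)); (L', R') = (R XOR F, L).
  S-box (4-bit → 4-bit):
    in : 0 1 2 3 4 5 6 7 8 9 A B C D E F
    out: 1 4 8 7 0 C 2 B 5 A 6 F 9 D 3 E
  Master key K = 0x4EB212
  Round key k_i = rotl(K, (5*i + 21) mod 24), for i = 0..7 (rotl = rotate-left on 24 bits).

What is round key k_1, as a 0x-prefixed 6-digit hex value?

0x3AC849

K = 0x4EB212
k_0 = rotl(K, (5*0+21) mod 24) = rotl(K, 21) = 0x49D642
k_1 = rotl(K, (5*1+21) mod 24) = rotl(K, 2) = 0x3AC849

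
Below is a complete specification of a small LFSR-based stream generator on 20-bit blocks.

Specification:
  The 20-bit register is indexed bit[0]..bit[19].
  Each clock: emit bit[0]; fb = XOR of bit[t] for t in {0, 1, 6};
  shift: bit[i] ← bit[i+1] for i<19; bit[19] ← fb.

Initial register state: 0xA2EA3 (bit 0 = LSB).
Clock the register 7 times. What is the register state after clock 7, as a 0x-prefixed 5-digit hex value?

0x9145D

reg_0 = 0xA2EA3
clock 1: out=1, reg = 0x51751
clock 2: out=1, reg = 0x28BA8
clock 3: out=0, reg = 0x145D4
clock 4: out=0, reg = 0x8A2EA
clock 5: out=0, reg = 0x45175
clock 6: out=1, reg = 0x228BA
clock 7: out=0, reg = 0x9145D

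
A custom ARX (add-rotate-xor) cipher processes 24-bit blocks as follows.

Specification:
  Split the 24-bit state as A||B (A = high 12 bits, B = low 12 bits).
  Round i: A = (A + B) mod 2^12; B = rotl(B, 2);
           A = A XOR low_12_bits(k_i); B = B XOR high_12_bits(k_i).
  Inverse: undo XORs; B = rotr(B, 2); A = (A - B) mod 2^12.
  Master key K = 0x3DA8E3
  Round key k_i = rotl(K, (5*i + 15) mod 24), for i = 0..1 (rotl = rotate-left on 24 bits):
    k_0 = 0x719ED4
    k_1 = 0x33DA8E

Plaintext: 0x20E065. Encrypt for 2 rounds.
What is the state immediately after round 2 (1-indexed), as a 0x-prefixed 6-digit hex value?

0x9BA908

s_0 = plaintext = 0x20E065
s_1 = Round(s_0, k_0) = 0xCA768D
s_2 = Round(s_1, k_1) = 0x9BA908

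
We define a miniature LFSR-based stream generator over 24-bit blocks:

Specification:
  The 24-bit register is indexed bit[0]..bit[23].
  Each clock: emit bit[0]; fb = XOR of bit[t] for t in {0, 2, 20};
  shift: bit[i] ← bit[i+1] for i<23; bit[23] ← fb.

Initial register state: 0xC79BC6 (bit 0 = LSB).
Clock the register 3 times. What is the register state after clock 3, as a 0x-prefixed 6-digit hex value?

reg_0 = 0xC79BC6
clock 1: out=0, reg = 0xE3CDE3
clock 2: out=1, reg = 0xF1E6F1
clock 3: out=1, reg = 0x78F378

0x78F378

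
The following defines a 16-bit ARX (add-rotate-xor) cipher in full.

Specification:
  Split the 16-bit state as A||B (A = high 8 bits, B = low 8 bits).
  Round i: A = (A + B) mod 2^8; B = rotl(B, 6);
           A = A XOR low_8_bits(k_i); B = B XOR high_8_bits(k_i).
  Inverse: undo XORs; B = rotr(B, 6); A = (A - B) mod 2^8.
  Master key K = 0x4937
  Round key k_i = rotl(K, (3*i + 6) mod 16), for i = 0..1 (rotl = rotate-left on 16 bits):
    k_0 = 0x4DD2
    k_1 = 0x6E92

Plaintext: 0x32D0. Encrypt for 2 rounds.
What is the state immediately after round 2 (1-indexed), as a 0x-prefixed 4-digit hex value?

s_0 = plaintext = 0x32D0
s_1 = Round(s_0, k_0) = 0xD079
s_2 = Round(s_1, k_1) = 0xDB30

0xDB30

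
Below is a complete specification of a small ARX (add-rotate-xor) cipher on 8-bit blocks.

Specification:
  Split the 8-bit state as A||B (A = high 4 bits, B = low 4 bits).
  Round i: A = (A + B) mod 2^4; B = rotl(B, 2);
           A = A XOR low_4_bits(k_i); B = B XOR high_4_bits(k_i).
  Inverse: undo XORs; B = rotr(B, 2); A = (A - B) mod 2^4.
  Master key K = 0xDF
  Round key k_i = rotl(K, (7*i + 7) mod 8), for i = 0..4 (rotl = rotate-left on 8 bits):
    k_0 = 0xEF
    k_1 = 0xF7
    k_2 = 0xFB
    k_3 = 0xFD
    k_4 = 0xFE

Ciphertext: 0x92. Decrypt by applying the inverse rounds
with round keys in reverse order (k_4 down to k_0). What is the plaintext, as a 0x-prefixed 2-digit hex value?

0x03

s_0 = ciphertext = 0x92
s_1 = InvRound(s_0, k_4) = 0x07
s_2 = InvRound(s_1, k_3) = 0xB2
s_3 = InvRound(s_2, k_2) = 0x97
s_4 = InvRound(s_3, k_1) = 0xC2
s_5 = InvRound(s_4, k_0) = 0x03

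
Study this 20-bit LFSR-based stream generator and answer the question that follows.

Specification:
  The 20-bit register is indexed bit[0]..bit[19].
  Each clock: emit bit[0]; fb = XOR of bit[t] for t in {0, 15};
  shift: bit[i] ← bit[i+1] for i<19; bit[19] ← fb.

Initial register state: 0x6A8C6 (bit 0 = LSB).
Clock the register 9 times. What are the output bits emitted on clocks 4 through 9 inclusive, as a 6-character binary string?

000110

reg_0 = 0x6A8C6
clock 1: out=0, reg = 0xB5463
clock 2: out=1, reg = 0xDAA31
clock 3: out=1, reg = 0x6D518
clock 4: out=0, reg = 0xB6A8C
clock 5: out=0, reg = 0x5B546
clock 6: out=0, reg = 0xADAA3
clock 7: out=1, reg = 0x56D51
clock 8: out=1, reg = 0xAB6A8
clock 9: out=0, reg = 0xD5B54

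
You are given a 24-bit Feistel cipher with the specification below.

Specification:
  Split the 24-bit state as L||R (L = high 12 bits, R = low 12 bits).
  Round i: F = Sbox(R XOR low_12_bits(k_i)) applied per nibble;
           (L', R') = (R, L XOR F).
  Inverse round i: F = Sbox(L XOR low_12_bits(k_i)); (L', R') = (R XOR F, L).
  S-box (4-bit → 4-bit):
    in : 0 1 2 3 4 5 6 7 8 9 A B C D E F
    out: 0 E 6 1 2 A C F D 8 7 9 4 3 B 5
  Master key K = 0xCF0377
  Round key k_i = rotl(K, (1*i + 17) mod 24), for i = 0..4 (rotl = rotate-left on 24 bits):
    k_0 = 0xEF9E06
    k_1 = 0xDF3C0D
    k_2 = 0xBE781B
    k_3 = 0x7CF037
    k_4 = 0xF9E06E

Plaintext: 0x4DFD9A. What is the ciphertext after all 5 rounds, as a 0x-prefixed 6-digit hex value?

s_0 = plaintext = 0x4DFD9A
s_1 = Round(s_0, k_0) = 0xD9A55B
s_2 = Round(s_1, k_1) = 0x55B536
s_3 = Round(s_2, k_2) = 0x536638
s_4 = Round(s_3, k_3) = 0x638933
s_5 = Round(s_4, k_4) = 0x933E9B

0x933E9B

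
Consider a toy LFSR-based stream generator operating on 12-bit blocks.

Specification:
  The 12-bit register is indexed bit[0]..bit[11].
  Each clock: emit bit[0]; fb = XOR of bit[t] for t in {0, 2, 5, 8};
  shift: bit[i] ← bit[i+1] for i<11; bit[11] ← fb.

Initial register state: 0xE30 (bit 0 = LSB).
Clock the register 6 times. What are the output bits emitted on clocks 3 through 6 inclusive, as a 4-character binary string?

reg_0 = 0xE30
clock 1: out=0, reg = 0xF18
clock 2: out=0, reg = 0xF8C
clock 3: out=0, reg = 0x7C6
clock 4: out=0, reg = 0x3E3
clock 5: out=1, reg = 0x9F1
clock 6: out=1, reg = 0xCF8

0011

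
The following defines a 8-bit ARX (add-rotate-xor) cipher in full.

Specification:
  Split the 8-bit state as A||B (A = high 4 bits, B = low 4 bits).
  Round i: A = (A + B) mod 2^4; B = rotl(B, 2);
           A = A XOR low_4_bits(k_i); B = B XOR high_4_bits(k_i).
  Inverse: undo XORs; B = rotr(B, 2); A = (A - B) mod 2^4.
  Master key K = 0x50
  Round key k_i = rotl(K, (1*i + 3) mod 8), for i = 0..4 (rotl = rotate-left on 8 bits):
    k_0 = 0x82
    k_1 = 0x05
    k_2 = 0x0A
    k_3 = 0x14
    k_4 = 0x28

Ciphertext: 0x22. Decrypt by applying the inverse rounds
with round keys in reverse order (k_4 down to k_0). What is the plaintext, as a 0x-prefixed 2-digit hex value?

0x13

s_0 = ciphertext = 0x22
s_1 = InvRound(s_0, k_4) = 0xA0
s_2 = InvRound(s_1, k_3) = 0xA4
s_3 = InvRound(s_2, k_2) = 0xF1
s_4 = InvRound(s_3, k_1) = 0x64
s_5 = InvRound(s_4, k_0) = 0x13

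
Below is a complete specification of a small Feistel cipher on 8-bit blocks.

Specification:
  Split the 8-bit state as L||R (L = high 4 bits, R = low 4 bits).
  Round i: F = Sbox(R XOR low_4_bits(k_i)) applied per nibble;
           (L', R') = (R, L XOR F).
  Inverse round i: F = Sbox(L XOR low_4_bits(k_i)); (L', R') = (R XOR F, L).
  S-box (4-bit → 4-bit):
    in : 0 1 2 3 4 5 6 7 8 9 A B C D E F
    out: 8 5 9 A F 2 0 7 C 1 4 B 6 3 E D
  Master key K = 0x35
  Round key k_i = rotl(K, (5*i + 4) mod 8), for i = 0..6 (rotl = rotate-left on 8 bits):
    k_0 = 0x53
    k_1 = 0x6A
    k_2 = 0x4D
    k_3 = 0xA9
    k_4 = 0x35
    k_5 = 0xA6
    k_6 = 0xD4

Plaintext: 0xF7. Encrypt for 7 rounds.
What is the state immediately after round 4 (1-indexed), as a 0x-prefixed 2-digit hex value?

0xE4

s_0 = plaintext = 0xF7
s_1 = Round(s_0, k_0) = 0x70
s_2 = Round(s_1, k_1) = 0x03
s_3 = Round(s_2, k_2) = 0x3E
s_4 = Round(s_3, k_3) = 0xE4
s_5 = Round(s_4, k_4) = 0x4B
s_6 = Round(s_5, k_5) = 0xB7
s_7 = Round(s_6, k_6) = 0x71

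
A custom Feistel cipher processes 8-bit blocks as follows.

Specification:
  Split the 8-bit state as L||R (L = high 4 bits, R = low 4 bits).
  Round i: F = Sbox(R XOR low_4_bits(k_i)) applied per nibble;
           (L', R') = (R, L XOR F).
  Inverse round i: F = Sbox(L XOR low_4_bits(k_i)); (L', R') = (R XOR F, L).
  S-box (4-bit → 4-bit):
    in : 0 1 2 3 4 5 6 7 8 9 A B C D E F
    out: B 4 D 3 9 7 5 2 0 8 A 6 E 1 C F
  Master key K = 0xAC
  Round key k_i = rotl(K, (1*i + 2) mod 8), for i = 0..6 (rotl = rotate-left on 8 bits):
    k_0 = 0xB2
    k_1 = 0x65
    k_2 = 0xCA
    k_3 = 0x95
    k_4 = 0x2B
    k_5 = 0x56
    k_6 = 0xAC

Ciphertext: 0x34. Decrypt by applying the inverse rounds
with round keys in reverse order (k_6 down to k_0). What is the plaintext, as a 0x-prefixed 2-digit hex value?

s_0 = ciphertext = 0x34
s_1 = InvRound(s_0, k_6) = 0xB3
s_2 = InvRound(s_1, k_5) = 0x2B
s_3 = InvRound(s_2, k_4) = 0x32
s_4 = InvRound(s_3, k_3) = 0x73
s_5 = InvRound(s_4, k_2) = 0x27
s_6 = InvRound(s_5, k_1) = 0x52
s_7 = InvRound(s_6, k_0) = 0x05

0x05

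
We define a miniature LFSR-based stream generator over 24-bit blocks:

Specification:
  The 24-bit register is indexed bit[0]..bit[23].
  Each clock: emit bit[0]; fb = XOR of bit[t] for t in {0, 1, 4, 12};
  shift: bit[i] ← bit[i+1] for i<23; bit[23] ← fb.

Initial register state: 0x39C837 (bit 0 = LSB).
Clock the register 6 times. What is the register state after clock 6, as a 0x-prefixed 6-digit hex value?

0xCCE720

reg_0 = 0x39C837
clock 1: out=1, reg = 0x9CE41B
clock 2: out=1, reg = 0xCE720D
clock 3: out=1, reg = 0x673906
clock 4: out=0, reg = 0x339C83
clock 5: out=1, reg = 0x99CE41
clock 6: out=1, reg = 0xCCE720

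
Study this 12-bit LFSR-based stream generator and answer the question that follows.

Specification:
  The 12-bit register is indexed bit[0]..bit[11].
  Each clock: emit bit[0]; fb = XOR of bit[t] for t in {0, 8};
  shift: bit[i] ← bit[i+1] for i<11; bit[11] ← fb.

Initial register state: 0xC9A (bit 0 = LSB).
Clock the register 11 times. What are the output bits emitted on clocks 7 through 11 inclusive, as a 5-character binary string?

01001

reg_0 = 0xC9A
clock 1: out=0, reg = 0x64D
clock 2: out=1, reg = 0xB26
clock 3: out=0, reg = 0xD93
clock 4: out=1, reg = 0x6C9
clock 5: out=1, reg = 0xB64
clock 6: out=0, reg = 0xDB2
clock 7: out=0, reg = 0xED9
clock 8: out=1, reg = 0xF6C
clock 9: out=0, reg = 0xFB6
clock 10: out=0, reg = 0xFDB
clock 11: out=1, reg = 0x7ED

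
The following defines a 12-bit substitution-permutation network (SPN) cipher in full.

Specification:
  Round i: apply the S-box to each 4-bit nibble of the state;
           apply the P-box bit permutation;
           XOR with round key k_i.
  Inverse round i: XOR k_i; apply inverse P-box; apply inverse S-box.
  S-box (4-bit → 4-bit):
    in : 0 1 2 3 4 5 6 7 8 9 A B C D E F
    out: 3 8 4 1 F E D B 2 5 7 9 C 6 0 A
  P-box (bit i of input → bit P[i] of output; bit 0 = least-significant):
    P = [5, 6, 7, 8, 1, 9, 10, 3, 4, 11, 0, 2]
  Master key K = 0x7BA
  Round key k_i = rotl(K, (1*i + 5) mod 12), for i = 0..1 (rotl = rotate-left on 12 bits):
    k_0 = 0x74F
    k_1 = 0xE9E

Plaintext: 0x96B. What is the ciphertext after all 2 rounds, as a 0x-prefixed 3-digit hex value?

0xD75

s_0 = plaintext = 0x96B
s_1 = Round(s_0, k_0) = 0x274
s_2 = Round(s_1, k_1) = 0xD75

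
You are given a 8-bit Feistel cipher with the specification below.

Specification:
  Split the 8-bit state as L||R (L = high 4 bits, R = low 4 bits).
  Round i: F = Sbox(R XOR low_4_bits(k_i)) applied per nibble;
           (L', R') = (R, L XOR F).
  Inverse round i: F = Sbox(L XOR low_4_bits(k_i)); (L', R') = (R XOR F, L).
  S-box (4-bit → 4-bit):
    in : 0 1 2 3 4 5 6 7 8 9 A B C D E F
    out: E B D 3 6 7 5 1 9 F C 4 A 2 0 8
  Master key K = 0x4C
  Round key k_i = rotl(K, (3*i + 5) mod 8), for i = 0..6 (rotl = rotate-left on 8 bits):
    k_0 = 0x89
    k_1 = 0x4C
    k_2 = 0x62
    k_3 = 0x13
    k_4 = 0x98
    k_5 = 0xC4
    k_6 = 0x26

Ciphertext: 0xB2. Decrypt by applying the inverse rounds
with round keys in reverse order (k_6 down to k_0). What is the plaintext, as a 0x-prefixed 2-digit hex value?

s_0 = ciphertext = 0xB2
s_1 = InvRound(s_0, k_6) = 0x0B
s_2 = InvRound(s_1, k_5) = 0xD0
s_3 = InvRound(s_2, k_4) = 0x7D
s_4 = InvRound(s_3, k_3) = 0xB7
s_5 = InvRound(s_4, k_2) = 0x8B
s_6 = InvRound(s_5, k_1) = 0xD8
s_7 = InvRound(s_6, k_0) = 0xED

0xED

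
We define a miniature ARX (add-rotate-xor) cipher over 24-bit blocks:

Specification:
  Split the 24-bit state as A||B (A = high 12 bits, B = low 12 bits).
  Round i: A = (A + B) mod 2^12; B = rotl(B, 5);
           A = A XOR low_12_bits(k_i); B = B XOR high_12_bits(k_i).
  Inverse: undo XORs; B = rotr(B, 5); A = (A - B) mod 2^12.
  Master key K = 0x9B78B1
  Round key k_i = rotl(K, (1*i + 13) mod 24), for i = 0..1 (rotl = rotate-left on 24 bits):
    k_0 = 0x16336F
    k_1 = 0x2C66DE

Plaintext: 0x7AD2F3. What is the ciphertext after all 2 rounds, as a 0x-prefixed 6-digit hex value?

0xE0B218

s_0 = plaintext = 0x7AD2F3
s_1 = Round(s_0, k_0) = 0x9CFF06
s_2 = Round(s_1, k_1) = 0xE0B218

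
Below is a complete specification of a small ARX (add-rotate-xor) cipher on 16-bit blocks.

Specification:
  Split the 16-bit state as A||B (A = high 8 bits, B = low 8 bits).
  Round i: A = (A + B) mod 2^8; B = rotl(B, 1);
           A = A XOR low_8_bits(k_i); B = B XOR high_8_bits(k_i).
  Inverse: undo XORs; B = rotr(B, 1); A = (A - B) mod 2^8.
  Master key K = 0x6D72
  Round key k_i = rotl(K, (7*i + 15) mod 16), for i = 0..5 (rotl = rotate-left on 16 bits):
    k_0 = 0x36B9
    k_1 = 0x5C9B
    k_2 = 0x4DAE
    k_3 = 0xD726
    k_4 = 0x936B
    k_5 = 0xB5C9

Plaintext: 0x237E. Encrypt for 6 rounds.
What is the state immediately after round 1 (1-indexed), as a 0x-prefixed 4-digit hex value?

0x18CA

s_0 = plaintext = 0x237E
s_1 = Round(s_0, k_0) = 0x18CA
s_2 = Round(s_1, k_1) = 0x79C9
s_3 = Round(s_2, k_2) = 0xECDE
s_4 = Round(s_3, k_3) = 0xEC6A
s_5 = Round(s_4, k_4) = 0x3D47
s_6 = Round(s_5, k_5) = 0x4D3B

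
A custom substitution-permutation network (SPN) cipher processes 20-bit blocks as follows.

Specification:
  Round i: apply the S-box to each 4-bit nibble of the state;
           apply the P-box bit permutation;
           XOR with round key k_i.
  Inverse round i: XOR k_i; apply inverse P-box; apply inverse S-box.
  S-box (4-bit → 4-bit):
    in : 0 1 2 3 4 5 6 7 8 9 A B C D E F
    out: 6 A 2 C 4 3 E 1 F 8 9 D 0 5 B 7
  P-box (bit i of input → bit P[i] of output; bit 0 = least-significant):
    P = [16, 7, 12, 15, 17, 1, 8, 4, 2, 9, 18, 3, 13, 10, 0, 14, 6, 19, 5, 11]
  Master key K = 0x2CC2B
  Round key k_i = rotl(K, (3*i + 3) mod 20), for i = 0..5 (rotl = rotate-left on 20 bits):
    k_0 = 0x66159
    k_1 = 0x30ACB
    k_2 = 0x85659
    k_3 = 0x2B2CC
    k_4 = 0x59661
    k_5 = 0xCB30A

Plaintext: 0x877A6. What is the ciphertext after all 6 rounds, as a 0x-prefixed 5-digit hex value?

0xD9284

s_0 = plaintext = 0x877A6
s_1 = Round(s_0, k_0) = 0xCD9AD
s_2 = Round(s_1, k_1) = 0x03AD2
s_3 = Round(s_2, k_2) = 0x217F4
s_4 = Round(s_3, k_3) = 0x8E7CA
s_5 = Round(s_4, k_4) = 0xC7A05
s_6 = Round(s_5, k_5) = 0xD9284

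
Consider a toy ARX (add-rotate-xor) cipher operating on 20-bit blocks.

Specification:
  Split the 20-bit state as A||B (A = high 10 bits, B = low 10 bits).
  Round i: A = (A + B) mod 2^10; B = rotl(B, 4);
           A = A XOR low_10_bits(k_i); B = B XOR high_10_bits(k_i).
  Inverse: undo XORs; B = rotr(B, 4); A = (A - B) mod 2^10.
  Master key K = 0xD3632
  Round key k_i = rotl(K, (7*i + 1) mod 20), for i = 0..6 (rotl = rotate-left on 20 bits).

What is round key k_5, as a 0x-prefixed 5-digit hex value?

K = 0xD3632
k_0 = rotl(K, (7*0+1) mod 20) = rotl(K, 1) = 0xA6C65
k_1 = rotl(K, (7*1+1) mod 20) = rotl(K, 8) = 0x632D3
k_2 = rotl(K, (7*2+1) mod 20) = rotl(K, 15) = 0x969B1
k_3 = rotl(K, (7*3+1) mod 20) = rotl(K, 2) = 0x4D8CB
k_4 = rotl(K, (7*4+1) mod 20) = rotl(K, 9) = 0xC65A6
k_5 = rotl(K, (7*5+1) mod 20) = rotl(K, 16) = 0x2D363

0x2D363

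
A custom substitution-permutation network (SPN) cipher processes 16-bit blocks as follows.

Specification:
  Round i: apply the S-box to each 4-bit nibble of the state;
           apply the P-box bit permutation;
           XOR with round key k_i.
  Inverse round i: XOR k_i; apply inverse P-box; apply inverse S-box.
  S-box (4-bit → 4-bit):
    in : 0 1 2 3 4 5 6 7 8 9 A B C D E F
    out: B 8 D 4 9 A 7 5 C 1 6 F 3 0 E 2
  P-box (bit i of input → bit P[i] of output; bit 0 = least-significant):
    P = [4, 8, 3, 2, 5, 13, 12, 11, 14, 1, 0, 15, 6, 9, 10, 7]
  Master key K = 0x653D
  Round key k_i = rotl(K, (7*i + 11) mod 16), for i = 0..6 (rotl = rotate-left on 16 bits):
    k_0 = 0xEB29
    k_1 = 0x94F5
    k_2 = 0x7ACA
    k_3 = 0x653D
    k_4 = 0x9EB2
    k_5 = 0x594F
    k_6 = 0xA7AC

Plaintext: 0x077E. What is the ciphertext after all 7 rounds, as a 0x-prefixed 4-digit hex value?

0x1D04

s_0 = plaintext = 0x077E
s_1 = Round(s_0, k_0) = 0xB8C4
s_2 = Round(s_1, k_1) = 0x3200
s_3 = Round(s_2, k_2) = 0x97FF
s_4 = Round(s_3, k_3) = 0x047C
s_5 = Round(s_4, k_4) = 0x4D42
s_6 = Round(s_5, k_5) = 0x51B3
s_7 = Round(s_6, k_6) = 0x1D04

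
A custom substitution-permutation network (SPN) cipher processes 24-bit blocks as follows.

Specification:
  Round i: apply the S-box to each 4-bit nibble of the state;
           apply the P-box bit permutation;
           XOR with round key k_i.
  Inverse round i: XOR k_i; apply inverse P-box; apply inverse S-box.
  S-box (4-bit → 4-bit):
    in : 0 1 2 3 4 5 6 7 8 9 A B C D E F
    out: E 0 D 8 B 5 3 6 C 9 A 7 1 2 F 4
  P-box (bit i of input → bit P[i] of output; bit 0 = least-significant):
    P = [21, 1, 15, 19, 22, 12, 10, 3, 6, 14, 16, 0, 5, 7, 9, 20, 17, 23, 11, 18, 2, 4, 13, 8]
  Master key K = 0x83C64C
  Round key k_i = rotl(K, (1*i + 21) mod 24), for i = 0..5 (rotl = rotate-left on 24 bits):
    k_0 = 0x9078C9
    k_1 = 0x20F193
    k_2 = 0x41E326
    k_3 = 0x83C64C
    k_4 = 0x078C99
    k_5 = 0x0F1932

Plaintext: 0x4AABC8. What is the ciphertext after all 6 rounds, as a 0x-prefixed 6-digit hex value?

0x3B8B3D

s_0 = plaintext = 0x4AABC8
s_1 = Round(s_0, k_0) = 0x4DB91D
s_2 = Round(s_1, k_1) = 0xA0F264
s_3 = Round(s_2, k_2) = 0xACF875
s_4 = Round(s_3, k_3) = 0xA0515D
s_5 = Round(s_4, k_4) = 0xC383AB
s_6 = Round(s_5, k_5) = 0x3B8B3D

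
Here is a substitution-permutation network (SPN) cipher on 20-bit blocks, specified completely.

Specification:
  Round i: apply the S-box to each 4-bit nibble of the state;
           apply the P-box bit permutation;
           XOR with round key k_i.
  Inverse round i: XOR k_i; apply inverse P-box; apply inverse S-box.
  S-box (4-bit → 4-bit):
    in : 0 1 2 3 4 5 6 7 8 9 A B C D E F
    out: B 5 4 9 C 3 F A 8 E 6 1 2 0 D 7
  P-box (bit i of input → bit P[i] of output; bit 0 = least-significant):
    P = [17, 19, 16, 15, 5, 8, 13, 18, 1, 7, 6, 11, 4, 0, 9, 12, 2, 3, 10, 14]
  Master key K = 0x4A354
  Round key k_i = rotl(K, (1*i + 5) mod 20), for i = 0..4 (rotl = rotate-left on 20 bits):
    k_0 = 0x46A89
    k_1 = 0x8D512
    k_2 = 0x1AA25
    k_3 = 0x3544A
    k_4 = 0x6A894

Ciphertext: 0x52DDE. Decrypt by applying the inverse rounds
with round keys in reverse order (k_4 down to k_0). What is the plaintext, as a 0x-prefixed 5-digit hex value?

s_0 = ciphertext = 0x52DDE
s_1 = InvRound(s_0, k_4) = 0xAD1CE
s_2 = InvRound(s_1, k_3) = 0x1DCC9
s_3 = InvRound(s_2, k_2) = 0x64A1D
s_4 = InvRound(s_3, k_1) = 0xF9370
s_5 = InvRound(s_4, k_0) = 0x709F6

0x709F6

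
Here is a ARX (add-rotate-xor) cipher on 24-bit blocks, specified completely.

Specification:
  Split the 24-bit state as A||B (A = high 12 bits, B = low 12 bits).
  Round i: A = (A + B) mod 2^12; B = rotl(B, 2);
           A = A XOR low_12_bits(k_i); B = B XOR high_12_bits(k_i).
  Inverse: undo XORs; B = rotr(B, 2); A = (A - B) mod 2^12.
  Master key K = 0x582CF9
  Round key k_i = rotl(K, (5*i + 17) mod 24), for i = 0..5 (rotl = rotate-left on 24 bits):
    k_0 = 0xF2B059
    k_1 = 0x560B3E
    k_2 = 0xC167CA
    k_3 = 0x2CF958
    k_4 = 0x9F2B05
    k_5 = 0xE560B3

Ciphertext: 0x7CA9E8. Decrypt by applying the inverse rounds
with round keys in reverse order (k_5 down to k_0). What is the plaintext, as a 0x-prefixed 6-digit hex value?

s_0 = ciphertext = 0x7CA9E8
s_1 = InvRound(s_0, k_5) = 0xD8A9EF
s_2 = InvRound(s_1, k_4) = 0x288407
s_3 = InvRound(s_2, k_3) = 0xA1E1B2
s_4 = InvRound(s_3, k_2) = 0xA6B369
s_5 = InvRound(s_4, k_1) = 0xBD3582
s_6 = InvRound(s_5, k_0) = 0x4E06AA

0x4E06AA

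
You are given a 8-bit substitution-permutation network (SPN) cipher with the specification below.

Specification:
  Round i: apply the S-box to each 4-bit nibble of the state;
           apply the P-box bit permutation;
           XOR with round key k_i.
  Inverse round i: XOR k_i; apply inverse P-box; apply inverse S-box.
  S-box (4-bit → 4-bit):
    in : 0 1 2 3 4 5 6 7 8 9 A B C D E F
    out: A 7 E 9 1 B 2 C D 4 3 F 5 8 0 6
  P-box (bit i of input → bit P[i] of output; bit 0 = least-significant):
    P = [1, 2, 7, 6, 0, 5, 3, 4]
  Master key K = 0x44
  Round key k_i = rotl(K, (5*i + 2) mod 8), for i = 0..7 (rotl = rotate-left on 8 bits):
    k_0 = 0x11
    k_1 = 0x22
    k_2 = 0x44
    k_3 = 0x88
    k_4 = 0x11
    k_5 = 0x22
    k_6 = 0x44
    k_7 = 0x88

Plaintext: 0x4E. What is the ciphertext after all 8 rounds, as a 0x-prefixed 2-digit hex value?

s_0 = plaintext = 0x4E
s_1 = Round(s_0, k_0) = 0x10
s_2 = Round(s_1, k_1) = 0x4F
s_3 = Round(s_2, k_2) = 0xC1
s_4 = Round(s_3, k_3) = 0x07
s_5 = Round(s_4, k_4) = 0xE1
s_6 = Round(s_5, k_5) = 0xA4
s_7 = Round(s_6, k_6) = 0x67
s_8 = Round(s_7, k_7) = 0x68

0x68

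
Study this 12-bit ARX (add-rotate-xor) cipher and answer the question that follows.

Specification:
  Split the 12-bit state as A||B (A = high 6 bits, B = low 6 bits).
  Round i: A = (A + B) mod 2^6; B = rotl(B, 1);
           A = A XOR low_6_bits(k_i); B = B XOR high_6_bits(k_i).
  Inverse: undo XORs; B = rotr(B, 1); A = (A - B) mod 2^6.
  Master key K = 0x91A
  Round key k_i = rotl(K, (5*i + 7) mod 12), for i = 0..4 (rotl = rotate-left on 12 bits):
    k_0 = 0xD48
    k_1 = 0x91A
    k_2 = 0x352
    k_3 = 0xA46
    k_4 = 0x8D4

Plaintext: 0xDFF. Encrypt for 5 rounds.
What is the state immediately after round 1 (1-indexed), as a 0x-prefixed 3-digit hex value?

0xF8A

s_0 = plaintext = 0xDFF
s_1 = Round(s_0, k_0) = 0xF8A
s_2 = Round(s_1, k_1) = 0x4B0
s_3 = Round(s_2, k_2) = 0x42C
s_4 = Round(s_3, k_3) = 0xEB0
s_5 = Round(s_4, k_4) = 0xF82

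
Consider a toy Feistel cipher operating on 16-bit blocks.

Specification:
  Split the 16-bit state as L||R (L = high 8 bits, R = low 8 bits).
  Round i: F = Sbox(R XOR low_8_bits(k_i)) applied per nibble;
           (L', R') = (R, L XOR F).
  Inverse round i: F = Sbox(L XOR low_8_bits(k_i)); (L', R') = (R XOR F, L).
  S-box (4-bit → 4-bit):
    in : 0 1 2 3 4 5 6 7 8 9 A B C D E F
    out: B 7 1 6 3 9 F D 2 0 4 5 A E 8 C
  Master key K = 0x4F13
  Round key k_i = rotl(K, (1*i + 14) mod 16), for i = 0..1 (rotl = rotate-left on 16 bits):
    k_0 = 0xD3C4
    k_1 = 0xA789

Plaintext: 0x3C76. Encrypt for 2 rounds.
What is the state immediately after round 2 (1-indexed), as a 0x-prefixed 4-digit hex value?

0x6DF5

s_0 = plaintext = 0x3C76
s_1 = Round(s_0, k_0) = 0x766D
s_2 = Round(s_1, k_1) = 0x6DF5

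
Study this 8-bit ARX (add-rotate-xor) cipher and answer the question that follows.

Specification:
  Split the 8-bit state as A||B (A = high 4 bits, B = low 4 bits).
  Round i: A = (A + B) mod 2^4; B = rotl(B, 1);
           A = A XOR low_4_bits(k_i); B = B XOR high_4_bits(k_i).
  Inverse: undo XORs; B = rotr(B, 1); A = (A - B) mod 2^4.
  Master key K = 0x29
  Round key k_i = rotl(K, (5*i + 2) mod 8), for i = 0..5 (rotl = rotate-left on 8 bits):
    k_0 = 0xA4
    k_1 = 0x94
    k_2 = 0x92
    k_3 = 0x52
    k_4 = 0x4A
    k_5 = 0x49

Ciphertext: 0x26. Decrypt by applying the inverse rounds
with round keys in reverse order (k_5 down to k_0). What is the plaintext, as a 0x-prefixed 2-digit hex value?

0x0F

s_0 = ciphertext = 0x26
s_1 = InvRound(s_0, k_5) = 0xA1
s_2 = InvRound(s_1, k_4) = 0x6A
s_3 = InvRound(s_2, k_3) = 0x5F
s_4 = InvRound(s_3, k_2) = 0x43
s_5 = InvRound(s_4, k_1) = 0xB5
s_6 = InvRound(s_5, k_0) = 0x0F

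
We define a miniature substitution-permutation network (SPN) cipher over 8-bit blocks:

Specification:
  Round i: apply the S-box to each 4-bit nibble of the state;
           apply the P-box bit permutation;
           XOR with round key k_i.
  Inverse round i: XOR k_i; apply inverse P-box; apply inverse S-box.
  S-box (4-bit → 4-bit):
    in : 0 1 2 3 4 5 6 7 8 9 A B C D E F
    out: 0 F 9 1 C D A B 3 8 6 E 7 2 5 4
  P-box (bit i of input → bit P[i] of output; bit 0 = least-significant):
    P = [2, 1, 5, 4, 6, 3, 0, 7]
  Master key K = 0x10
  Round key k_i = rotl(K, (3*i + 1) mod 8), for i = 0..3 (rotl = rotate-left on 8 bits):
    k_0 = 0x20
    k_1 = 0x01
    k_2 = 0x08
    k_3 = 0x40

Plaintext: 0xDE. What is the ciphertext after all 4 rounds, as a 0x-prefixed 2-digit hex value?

0x6C

s_0 = plaintext = 0xDE
s_1 = Round(s_0, k_0) = 0x0C
s_2 = Round(s_1, k_1) = 0x27
s_3 = Round(s_2, k_2) = 0xDE
s_4 = Round(s_3, k_3) = 0x6C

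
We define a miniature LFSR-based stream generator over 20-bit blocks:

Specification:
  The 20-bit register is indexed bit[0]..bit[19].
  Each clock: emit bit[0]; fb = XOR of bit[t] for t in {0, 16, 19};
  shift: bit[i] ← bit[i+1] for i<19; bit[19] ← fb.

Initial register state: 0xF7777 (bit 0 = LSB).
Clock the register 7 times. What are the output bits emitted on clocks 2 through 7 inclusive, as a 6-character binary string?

110111

reg_0 = 0xF7777
clock 1: out=1, reg = 0xFBBBB
clock 2: out=1, reg = 0xFDDDD
clock 3: out=1, reg = 0xFEEEE
clock 4: out=0, reg = 0x7F777
clock 5: out=1, reg = 0x3FBBB
clock 6: out=1, reg = 0x1FDDD
clock 7: out=1, reg = 0x0FEEE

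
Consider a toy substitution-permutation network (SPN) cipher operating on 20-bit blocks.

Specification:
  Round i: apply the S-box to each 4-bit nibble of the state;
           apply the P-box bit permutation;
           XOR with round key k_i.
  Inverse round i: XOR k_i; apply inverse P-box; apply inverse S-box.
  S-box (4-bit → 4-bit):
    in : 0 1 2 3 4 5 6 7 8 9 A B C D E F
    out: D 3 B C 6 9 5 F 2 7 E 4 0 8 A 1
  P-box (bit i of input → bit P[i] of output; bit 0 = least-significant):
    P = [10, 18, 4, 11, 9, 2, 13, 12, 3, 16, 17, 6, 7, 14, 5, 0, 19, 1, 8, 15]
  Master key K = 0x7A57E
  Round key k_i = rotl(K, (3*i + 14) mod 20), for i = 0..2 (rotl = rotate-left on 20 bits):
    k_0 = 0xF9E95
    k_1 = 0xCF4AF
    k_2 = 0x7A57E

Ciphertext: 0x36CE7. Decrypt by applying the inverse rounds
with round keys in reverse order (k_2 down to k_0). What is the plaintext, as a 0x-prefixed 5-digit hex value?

0x10939

s_0 = ciphertext = 0x36CE7
s_1 = InvRound(s_0, k_2) = 0x32FCA
s_2 = InvRound(s_1, k_1) = 0x0AA2E
s_3 = InvRound(s_2, k_0) = 0x10939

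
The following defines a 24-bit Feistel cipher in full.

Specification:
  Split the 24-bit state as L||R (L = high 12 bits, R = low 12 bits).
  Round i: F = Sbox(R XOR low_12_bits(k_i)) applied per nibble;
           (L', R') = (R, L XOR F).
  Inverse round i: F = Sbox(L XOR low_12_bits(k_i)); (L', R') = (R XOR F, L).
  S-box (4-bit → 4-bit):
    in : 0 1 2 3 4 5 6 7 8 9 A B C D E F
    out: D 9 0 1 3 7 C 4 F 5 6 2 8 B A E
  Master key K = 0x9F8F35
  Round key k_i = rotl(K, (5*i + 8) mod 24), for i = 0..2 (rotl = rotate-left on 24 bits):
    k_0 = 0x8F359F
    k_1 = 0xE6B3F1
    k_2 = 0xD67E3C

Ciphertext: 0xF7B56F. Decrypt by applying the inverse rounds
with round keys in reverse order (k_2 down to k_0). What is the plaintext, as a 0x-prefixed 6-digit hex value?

s_0 = ciphertext = 0xF7B56F
s_1 = InvRound(s_0, k_2) = 0xC5BF7B
s_2 = InvRound(s_1, k_1) = 0x11DC5B
s_3 = InvRound(s_2, k_0) = 0xFAB11D

0xFAB11D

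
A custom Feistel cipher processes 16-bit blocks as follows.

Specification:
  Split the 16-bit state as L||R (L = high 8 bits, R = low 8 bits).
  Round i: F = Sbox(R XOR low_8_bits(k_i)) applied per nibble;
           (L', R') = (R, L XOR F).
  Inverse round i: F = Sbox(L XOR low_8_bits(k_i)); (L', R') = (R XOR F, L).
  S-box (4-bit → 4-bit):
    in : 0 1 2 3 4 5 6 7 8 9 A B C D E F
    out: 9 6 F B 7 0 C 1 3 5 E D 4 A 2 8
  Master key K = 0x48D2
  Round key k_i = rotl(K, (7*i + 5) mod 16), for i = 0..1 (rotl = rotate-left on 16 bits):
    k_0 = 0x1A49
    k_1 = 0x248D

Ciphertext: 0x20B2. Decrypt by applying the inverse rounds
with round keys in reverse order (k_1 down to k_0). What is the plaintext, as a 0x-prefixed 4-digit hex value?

0x4658

s_0 = ciphertext = 0x20B2
s_1 = InvRound(s_0, k_1) = 0x5820
s_2 = InvRound(s_1, k_0) = 0x4658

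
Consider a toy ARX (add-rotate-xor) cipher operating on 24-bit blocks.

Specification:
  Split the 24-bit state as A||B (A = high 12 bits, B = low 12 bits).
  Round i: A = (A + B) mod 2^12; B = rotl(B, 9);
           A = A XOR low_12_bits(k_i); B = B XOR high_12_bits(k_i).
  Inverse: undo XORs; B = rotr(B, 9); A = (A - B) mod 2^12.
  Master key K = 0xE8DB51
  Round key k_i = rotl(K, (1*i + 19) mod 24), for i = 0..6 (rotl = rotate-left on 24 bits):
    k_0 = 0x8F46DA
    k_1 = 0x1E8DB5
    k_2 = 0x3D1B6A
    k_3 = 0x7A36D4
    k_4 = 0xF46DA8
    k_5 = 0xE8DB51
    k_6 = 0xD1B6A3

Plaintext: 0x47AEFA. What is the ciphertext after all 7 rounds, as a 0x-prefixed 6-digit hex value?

0x0D8374

s_0 = plaintext = 0x47AEFA
s_1 = Round(s_0, k_0) = 0x5AED2B
s_2 = Round(s_1, k_1) = 0xF6C64D
s_3 = Round(s_2, k_2) = 0xED3918
s_4 = Round(s_3, k_3) = 0x13F680
s_5 = Round(s_4, k_4) = 0xA17F96
s_6 = Round(s_5, k_5) = 0x2FC37F
s_7 = Round(s_6, k_6) = 0x0D8374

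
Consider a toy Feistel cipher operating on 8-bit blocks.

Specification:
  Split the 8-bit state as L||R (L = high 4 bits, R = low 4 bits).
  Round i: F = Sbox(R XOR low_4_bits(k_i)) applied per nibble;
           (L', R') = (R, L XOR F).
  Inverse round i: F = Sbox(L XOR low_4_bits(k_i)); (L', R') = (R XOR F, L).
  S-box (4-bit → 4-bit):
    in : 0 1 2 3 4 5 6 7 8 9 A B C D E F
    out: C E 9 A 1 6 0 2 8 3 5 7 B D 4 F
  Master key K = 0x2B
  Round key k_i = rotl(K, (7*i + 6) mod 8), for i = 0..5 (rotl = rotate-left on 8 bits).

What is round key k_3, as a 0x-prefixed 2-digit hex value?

0x59

K = 0x2B
k_0 = rotl(K, (7*0+6) mod 8) = rotl(K, 6) = 0xCA
k_1 = rotl(K, (7*1+6) mod 8) = rotl(K, 5) = 0x65
k_2 = rotl(K, (7*2+6) mod 8) = rotl(K, 4) = 0xB2
k_3 = rotl(K, (7*3+6) mod 8) = rotl(K, 3) = 0x59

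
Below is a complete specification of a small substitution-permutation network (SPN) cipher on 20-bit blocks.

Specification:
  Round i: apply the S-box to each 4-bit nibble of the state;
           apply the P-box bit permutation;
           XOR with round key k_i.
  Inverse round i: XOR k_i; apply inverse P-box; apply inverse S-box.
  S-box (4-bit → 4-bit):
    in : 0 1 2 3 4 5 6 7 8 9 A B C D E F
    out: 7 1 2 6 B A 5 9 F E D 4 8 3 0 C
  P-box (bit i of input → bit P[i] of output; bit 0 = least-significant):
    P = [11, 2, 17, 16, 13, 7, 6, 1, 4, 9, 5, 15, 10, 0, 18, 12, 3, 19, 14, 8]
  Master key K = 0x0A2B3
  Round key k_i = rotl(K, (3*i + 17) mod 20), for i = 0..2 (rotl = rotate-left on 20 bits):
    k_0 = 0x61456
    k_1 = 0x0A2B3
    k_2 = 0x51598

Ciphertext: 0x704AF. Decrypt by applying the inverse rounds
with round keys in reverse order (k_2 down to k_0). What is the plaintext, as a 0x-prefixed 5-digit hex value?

s_0 = ciphertext = 0x704AF
s_1 = InvRound(s_0, k_2) = 0xC56C3
s_2 = InvRound(s_1, k_1) = 0x3AA6E
s_3 = InvRound(s_2, k_0) = 0x1A817

0x1A817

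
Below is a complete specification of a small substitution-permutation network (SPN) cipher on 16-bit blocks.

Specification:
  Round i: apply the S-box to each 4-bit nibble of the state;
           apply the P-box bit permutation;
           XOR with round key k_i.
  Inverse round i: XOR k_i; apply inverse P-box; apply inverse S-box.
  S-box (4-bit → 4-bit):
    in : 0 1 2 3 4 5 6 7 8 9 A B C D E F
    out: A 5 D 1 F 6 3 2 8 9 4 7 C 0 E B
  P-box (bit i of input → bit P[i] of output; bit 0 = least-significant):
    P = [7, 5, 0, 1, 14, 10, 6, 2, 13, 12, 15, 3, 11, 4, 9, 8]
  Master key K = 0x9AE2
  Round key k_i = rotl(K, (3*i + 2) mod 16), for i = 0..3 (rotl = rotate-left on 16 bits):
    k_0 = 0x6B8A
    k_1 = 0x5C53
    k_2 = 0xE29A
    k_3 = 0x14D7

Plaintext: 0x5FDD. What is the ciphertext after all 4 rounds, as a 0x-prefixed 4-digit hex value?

s_0 = plaintext = 0x5FDD
s_1 = Round(s_0, k_0) = 0x5992
s_2 = Round(s_1, k_1) = 0x3ECC
s_3 = Round(s_2, k_2) = 0x7AD5
s_4 = Round(s_3, k_3) = 0x94E6

0x94E6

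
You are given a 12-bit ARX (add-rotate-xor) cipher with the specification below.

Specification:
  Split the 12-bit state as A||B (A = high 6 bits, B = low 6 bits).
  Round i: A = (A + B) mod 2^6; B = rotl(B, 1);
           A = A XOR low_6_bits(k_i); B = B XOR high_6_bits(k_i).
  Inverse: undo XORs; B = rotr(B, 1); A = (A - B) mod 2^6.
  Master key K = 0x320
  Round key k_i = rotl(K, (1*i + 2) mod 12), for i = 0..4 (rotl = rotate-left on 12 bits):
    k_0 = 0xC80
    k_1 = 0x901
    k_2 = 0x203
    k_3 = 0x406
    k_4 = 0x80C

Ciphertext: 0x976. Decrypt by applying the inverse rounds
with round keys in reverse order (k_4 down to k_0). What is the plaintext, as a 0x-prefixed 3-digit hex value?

s_0 = ciphertext = 0x976
s_1 = InvRound(s_0, k_4) = 0x78B
s_2 = InvRound(s_1, k_3) = 0xAED
s_3 = InvRound(s_2, k_2) = 0xDB2
s_4 = InvRound(s_3, k_1) = 0xB0B
s_5 = InvRound(s_4, k_0) = 0xC3C

0xC3C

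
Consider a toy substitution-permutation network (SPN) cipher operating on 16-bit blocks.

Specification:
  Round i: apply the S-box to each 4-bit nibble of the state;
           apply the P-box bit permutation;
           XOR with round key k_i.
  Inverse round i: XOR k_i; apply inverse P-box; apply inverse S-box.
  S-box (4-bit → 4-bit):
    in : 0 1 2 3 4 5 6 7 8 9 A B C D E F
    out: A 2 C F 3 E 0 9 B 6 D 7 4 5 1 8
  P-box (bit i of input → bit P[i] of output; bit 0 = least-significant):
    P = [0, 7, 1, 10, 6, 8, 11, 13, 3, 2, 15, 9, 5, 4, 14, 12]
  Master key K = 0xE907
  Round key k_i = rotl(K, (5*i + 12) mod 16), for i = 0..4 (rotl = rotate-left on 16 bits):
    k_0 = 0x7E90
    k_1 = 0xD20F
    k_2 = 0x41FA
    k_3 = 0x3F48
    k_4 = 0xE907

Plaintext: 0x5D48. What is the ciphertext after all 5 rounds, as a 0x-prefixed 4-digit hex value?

s_0 = plaintext = 0x5D48
s_1 = Round(s_0, k_0) = 0xAB49
s_2 = Round(s_1, k_1) = 0x03E1
s_3 = Round(s_2, k_2) = 0xD326
s_4 = Round(s_3, k_3) = 0xD564
s_5 = Round(s_4, k_4) = 0x2BA2

0x2BA2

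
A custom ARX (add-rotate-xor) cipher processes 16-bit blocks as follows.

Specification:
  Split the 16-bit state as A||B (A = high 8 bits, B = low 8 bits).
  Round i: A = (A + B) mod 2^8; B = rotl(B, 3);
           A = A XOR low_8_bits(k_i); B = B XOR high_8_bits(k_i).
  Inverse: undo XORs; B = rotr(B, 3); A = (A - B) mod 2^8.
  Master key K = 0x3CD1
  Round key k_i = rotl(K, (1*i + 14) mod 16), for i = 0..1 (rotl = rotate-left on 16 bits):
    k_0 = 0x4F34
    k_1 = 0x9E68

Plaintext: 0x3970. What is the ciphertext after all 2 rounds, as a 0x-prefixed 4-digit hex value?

0x01F8

s_0 = plaintext = 0x3970
s_1 = Round(s_0, k_0) = 0x9DCC
s_2 = Round(s_1, k_1) = 0x01F8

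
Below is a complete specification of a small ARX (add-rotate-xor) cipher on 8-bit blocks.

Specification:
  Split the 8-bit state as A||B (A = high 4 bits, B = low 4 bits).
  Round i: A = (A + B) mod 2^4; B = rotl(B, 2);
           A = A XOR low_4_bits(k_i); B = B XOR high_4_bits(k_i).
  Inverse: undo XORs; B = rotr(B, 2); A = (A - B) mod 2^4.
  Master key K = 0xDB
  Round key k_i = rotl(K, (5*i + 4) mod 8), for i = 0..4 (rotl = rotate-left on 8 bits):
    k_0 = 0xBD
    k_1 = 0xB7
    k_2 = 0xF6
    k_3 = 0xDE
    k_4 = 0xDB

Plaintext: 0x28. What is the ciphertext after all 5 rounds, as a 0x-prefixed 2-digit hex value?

s_0 = plaintext = 0x28
s_1 = Round(s_0, k_0) = 0x79
s_2 = Round(s_1, k_1) = 0x7D
s_3 = Round(s_2, k_2) = 0x28
s_4 = Round(s_3, k_3) = 0x4F
s_5 = Round(s_4, k_4) = 0x82

0x82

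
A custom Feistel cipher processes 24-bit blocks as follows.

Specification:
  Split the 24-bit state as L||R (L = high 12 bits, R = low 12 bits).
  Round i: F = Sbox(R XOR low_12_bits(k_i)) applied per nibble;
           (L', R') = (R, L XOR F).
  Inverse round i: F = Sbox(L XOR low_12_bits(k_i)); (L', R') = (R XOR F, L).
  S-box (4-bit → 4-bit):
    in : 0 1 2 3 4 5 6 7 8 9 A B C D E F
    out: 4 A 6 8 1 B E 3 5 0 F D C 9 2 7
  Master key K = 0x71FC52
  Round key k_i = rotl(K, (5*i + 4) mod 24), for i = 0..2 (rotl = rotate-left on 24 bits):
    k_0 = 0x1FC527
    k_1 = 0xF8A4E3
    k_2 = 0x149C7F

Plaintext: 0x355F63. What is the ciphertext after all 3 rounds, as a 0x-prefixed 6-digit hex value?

s_0 = plaintext = 0x355F63
s_1 = Round(s_0, k_0) = 0xF63C44
s_2 = Round(s_1, k_1) = 0xC44A90
s_3 = Round(s_2, k_2) = 0xA90263

0xA90263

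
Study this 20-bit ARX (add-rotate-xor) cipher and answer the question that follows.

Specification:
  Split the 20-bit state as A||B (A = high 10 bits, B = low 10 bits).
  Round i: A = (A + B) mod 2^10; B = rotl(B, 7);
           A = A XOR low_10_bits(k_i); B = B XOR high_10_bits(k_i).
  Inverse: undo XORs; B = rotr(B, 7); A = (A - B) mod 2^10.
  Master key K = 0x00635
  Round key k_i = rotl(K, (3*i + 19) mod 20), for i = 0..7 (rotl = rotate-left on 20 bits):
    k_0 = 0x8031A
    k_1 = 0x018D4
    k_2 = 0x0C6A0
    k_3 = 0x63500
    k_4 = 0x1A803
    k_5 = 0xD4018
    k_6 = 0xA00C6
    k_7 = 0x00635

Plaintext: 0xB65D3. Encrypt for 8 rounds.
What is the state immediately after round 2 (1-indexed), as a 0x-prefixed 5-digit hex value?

s_0 = plaintext = 0xB65D3
s_1 = Round(s_0, k_0) = 0xEDBBA
s_2 = Round(s_1, k_1) = 0xE9171
s_3 = Round(s_2, k_2) = 0xED49F
s_4 = Round(s_3, k_3) = 0x5521E
s_5 = Round(s_4, k_4) = 0xDC729
s_6 = Round(s_5, k_5) = 0xA0BB5
s_7 = Round(s_6, k_6) = 0xBC476
s_8 = Round(s_7, k_7) = 0x54B0F

0xE9171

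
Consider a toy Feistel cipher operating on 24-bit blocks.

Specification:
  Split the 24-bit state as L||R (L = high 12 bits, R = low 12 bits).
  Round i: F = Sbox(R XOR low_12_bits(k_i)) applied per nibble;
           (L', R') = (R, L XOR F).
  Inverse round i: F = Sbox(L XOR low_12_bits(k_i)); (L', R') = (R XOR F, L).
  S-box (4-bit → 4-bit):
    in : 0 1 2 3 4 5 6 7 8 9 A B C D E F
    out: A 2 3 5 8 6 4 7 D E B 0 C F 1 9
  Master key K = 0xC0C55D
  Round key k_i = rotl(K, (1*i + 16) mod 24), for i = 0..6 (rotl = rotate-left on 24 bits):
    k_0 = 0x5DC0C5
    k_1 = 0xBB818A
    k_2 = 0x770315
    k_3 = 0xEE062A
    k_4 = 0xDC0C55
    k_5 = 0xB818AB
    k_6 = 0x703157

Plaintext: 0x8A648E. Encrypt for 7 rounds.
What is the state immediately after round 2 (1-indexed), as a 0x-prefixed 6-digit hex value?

s_0 = plaintext = 0x8A648E
s_1 = Round(s_0, k_0) = 0x48E026
s_2 = Round(s_1, k_1) = 0x026632
s_3 = Round(s_2, k_2) = 0x632611
s_4 = Round(s_3, k_3) = 0x611C62
s_5 = Round(s_4, k_4) = 0xC62C46
s_6 = Round(s_5, k_5) = 0xC4647D
s_7 = Round(s_6, k_6) = 0x47DA7D

0x026632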